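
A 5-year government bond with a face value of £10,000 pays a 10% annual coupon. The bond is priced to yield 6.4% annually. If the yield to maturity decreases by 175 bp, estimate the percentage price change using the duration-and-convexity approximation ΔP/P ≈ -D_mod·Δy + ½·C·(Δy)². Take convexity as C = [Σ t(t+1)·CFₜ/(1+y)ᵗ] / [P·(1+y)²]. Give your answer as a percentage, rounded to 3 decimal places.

With y = 0.064:
  t   CF        PV=CF/(1+0.064)^t    t·PV        t(t+1)·PV
  1     1,000.00       939.8496       939.8496       1,879.6992
  2     1,000.00       883.3173     1,766.6346       5,299.9039
  3     1,000.00       830.1854     2,490.5563       9,962.2254
  4     1,000.00       780.2495     3,120.9979      15,604.9896
  5    11,000.00     8,066.4890    40,332.4449     241,994.6697
  Σ                 11,500.0909    48,650.4835     274,741.4878
P = 11,500.0909; D_Mac = 4.23044 yrs; D_mod = 3.97598 yrs; C = 21.10278.
Duration effect: -3.97598 × (-0.0175) = +0.069580
Convexity effect: 0.5 × 21.10278 × (-0.0175)² = +0.0032314
ΔP/P ≈ +0.069580 + 0.0032314 = +0.072811 = +7.2811%.

+7.281%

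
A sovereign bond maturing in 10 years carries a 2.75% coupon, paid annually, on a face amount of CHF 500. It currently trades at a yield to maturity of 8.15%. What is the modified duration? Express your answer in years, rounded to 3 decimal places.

7.886 years

Periodic yield y = 0.0815. First find Macaulay duration:
  t   CF        PV=CF/(1+0.0815)^t    t·PV
  1        13.75        12.7138        12.7138
  2        13.75        11.7557        23.5115
  3        13.75        10.8698        32.6095
  4        13.75        10.0507        40.2028
  5        13.75         9.2933        46.4665
  6        13.75         8.5930        51.5579
  7        13.75         7.9454        55.6180
  8        13.75         7.3467        58.7734
  9        13.75         6.7930        61.1373
  10      513.75       234.6857     2,346.8568
  Σ                    320.0472     2,729.4475
P = 320.0472; Macaulay duration = 2,729.4475 / 320.0472 = 8.52827 years.
Modified duration = D_Mac / (1 + y) = 8.52827 / 1.0815 = 7.88559 years.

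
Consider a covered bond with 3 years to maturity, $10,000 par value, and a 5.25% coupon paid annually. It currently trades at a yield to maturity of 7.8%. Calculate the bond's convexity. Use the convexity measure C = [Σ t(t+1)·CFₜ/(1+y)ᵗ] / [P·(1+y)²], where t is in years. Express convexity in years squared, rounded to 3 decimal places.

9.628

With y = 0.078:
  t   CF        PV=CF/(1+0.078)^t    t·PV        t(t+1)·PV
  1       525.00       487.0130       487.0130         974.0260
  2       525.00       451.7746       903.5491       2,710.6474
  3    10,525.00     8,401.6739    25,205.0218     100,820.0870
  Σ                  9,340.4615    26,595.5839     104,504.7604
P = 9,340.4615.
Convexity = Σ t(t+1)·PV / [P·(1+y)²] = 104,504.7604 / (9,340.4615 × 1.162084) = 9.62787.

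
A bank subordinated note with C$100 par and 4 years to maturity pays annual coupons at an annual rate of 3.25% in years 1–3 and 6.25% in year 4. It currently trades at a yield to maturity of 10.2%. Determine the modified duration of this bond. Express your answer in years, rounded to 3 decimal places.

3.441 years

Periodic yield y = 0.102. First find Macaulay duration:
  t   CF        PV=CF/(1+0.102)^t    t·PV
  1         3.25         2.9492         2.9492
  2         3.25         2.6762         5.3524
  3         3.25         2.4285         7.2855
  4       106.25        72.0448       288.1791
  Σ                     80.0987       303.7663
P = 80.0987; Macaulay duration = 303.7663 / 80.0987 = 3.79240 years.
Modified duration = D_Mac / (1 + y) = 3.79240 / 1.102 = 3.44138 years.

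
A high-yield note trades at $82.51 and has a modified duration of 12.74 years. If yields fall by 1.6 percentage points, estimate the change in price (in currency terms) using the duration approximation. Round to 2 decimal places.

+$16.82

Duration approximation: ΔP/P ≈ -D_mod · Δy = -12.74 × (-0.016) = +0.203840.
ΔP ≈ 82.51 × (+0.203840) = +16.8188384.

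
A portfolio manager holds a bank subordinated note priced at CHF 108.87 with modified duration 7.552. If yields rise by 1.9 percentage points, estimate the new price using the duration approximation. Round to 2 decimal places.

Duration approximation: ΔP/P ≈ -D_mod · Δy = -7.552 × (+0.019) = -0.143488.
New price ≈ 108.87 × (1 - 0.143488) = 93.24846144.

CHF 93.25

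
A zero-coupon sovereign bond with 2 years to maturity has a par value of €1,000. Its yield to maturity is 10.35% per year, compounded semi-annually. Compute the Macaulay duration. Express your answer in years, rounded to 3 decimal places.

A zero-coupon bond has a single cash flow at maturity, so its Macaulay duration equals its maturity: 2 years.
(Equivalently: 4 semi-annual periods ÷ 2 = 2 years.)

2.000 years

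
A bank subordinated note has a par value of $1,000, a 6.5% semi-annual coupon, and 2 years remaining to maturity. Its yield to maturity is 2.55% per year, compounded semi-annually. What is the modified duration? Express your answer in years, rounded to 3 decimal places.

Periodic yield y = 0.01275. First find Macaulay duration:
  t   CF        PV=CF/(1+0.01275)^t    t·PV
  1        32.50        32.0908        32.0908
  2        32.50        31.6868        63.3737
  3        32.50        31.2879        93.8637
  4     1,032.50       981.4791     3,925.9164
  Σ                  1,076.5447     4,115.2446
P = 1,076.5447; Macaulay duration = 4,115.2446 / 1,076.5447 = 3.82264 half-year periods = 1.91132 years.
Modified duration = D_Mac / (1 + y) = 1.91132 / 1.01275 = 1.88726 years.

1.887 years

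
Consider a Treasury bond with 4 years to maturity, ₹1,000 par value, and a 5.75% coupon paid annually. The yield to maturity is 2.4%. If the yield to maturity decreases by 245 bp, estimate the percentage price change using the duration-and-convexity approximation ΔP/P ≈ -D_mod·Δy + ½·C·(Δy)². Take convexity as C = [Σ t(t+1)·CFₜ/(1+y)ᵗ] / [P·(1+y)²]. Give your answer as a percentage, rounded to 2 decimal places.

With y = 0.024:
  t   CF        PV=CF/(1+0.024)^t    t·PV        t(t+1)·PV
  1        57.50        56.1523        56.1523         112.3047
  2        57.50        54.8363       109.6725         329.0176
  3        57.50        53.5510       160.6531         642.6126
  4     1,057.50       961.7906     3,847.1626      19,235.8129
  Σ                  1,126.3303     4,173.6406      20,319.7478
P = 1,126.3303; D_Mac = 3.70552 yrs; D_mod = 3.61867 yrs; C = 17.20492.
Duration effect: -3.61867 × (-0.0245) = +0.088657
Convexity effect: 0.5 × 17.20492 × (-0.0245)² = +0.0051636
ΔP/P ≈ +0.088657 + 0.0051636 = +0.093821 = +9.3821%.

+9.38%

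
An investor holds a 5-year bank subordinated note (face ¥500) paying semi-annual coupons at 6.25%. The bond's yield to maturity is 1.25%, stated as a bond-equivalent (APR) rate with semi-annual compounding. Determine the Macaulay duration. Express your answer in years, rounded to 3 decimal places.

4.446 years

Periodic yield y = 0.00625. Discount each cash flow and weight by its period:
  t   CF        PV=CF/(1+0.00625)^t    t·PV
  1       15.625        15.5280        15.5280
  2       15.625        15.4315        30.8630
  3       15.625        15.3357        46.0070
  4       15.625        15.2404        60.9616
  5       15.625        15.1457        75.7287
  6       15.625        15.0517        90.3100
  7       15.625        14.9582       104.7073
  8       15.625        14.8653       118.9222
  9       15.625        14.7729       132.9565
  10     515.625       484.4791     4,844.7908
  Σ                    620.8084     5,520.7750
Price P = Σ PV = 620.8084.
Macaulay duration = Σ(t·PV) / P = 5,520.7750 / 620.8084 = 8.89288 half-year periods.
In years: 8.89288 / 2 = 4.44644 years.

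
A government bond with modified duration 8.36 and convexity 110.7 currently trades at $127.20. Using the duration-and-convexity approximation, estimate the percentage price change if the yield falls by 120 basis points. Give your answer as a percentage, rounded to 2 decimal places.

+10.83%

Duration effect: -D_mod·Δy = -8.36 × (-0.012) = +0.100320
Convexity effect: ½·C·(Δy)² = 0.5 × 110.7 × (-0.012)² = +0.0079704
ΔP/P ≈ +0.100320 + 0.0079704 = +0.1082904
= +10.82904%.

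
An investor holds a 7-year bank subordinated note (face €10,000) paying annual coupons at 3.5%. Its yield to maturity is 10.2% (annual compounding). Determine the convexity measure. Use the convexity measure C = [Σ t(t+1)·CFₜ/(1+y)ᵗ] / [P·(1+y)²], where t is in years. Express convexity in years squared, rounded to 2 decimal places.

With y = 0.102:
  t   CF        PV=CF/(1+0.102)^t    t·PV        t(t+1)·PV
  1       350.00       317.6044       317.6044         635.2087
  2       350.00       288.2072       576.4144       1,729.2433
  3       350.00       261.5311       784.5932       3,138.3726
  4       350.00       237.3240       949.2960       4,746.4801
  5       350.00       215.3575     1,076.7877       6,460.7261
  6       350.00       195.4243     1,172.5456       8,207.8189
  7    10,350.00     5,244.0785    36,708.5498     293,668.3987
  Σ                  6,759.5270    41,585.7910     318,586.2485
P = 6,759.5270.
Convexity = Σ t(t+1)·PV / [P·(1+y)²] = 318,586.2485 / (6,759.5270 × 1.214404) = 38.81035.

38.81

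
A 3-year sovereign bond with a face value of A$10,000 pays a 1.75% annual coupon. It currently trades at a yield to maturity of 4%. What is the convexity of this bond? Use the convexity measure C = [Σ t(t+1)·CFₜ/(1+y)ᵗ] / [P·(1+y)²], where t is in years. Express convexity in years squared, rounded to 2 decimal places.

10.83

With y = 0.04:
  t   CF        PV=CF/(1+0.04)^t    t·PV        t(t+1)·PV
  1       175.00       168.2692       168.2692         336.5385
  2       175.00       161.7973       323.5947         970.7840
  3    10,175.00     9,045.5379    27,136.6138     108,546.4554
  Σ                  9,375.6045    27,628.4778     109,853.7779
P = 9,375.6045.
Convexity = Σ t(t+1)·PV / [P·(1+y)²] = 109,853.7779 / (9,375.6045 × 1.081600) = 10.83301.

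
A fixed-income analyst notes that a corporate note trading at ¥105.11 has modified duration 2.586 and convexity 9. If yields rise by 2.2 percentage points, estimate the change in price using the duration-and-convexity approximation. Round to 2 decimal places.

-¥5.75

Duration effect: -D_mod·Δy = -2.586 × (+0.022) = -0.056892
Convexity effect: ½·C·(Δy)² = 0.5 × 9 × (0.022)² = +0.0021780
ΔP/P ≈ -0.056892 + 0.0021780 = -0.054714
ΔP ≈ 105.11 × (-0.054714) = -5.75098854.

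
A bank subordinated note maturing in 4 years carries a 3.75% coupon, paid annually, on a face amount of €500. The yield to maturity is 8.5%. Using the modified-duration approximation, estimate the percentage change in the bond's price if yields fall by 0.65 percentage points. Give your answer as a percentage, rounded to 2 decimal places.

+2.26%

Periodic yield y = 0.085. Modified duration first:
  t   CF        PV=CF/(1+0.085)^t    t·PV
  1        18.75        17.2811        17.2811
  2        18.75        15.9273        31.8546
  3        18.75        14.6795        44.0386
  4       518.75       374.3167     1,497.2666
  Σ                    422.2046     1,590.4409
P = 422.2046; D_Mac = 3.76699 yrs; D_mod = 3.76699/(1+0.085) = 3.47188 yrs.
ΔP/P ≈ -D_mod · Δy = -3.47188 × (-0.0065) = +0.022567 = +2.2567%.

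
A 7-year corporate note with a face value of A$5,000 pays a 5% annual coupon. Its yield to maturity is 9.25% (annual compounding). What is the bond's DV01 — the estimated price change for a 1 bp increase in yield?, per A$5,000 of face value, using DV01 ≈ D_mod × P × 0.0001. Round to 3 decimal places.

Periodic yield y = 0.0925.
  t   CF        PV=CF/(1+0.0925)^t    t·PV
  1       250.00       228.8330       228.8330
  2       250.00       209.4581       418.9162
  3       250.00       191.7236       575.1709
  4       250.00       175.4907       701.9630
  5       250.00       160.6323       803.1613
  6       250.00       147.0318       882.1909
  7     5,250.00     2,826.2409    19,783.6866
  Σ                  3,939.4105    23,393.9219
P = 3,939.4105; D_Mac = 5.93843 yrs; D_mod = 5.43564 yrs.
DV01 ≈ 5.43564 × 3,939.4105 × 0.0001 = 2.141320.

A$2.141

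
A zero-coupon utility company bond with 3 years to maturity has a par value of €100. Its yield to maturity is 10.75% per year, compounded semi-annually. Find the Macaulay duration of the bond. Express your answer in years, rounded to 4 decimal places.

3.0000 years

A zero-coupon bond has a single cash flow at maturity, so its Macaulay duration equals its maturity: 3 years.
(Equivalently: 6 semi-annual periods ÷ 2 = 3 years.)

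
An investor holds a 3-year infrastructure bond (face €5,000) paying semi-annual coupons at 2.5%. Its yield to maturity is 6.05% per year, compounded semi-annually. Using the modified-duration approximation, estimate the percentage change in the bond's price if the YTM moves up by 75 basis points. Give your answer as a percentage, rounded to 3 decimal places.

-2.113%

Periodic yield y = 0.03025. Modified duration first:
  t   CF        PV=CF/(1+0.03025)^t    t·PV
  1        62.50        60.6649        60.6649
  2        62.50        58.8837       117.7673
  3        62.50        57.1547       171.4642
  4        62.50        55.4766       221.9062
  5        62.50        53.8477       269.2383
  6     5,062.50     4,233.5949    25,401.5693
  Σ                  4,519.6224    26,242.6102
P = 4,519.6224; D_Mac = 5.80637 half-year periods = 2.90319 yrs; D_mod = 2.90319/(1+0.03025) = 2.81794 yrs.
ΔP/P ≈ -D_mod · Δy = -2.81794 × (+0.0075) = -0.021135 = -2.1135%.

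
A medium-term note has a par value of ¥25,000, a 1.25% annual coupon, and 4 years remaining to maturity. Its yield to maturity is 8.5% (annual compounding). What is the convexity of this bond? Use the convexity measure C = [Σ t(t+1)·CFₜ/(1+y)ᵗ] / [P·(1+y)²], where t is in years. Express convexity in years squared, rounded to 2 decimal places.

16.51

With y = 0.085:
  t   CF        PV=CF/(1+0.085)^t    t·PV        t(t+1)·PV
  1       312.50       288.0184       288.0184         576.0369
  2       312.50       265.4548       530.9096       1,592.7287
  3       312.50       244.6588       733.9763       2,935.9054
  4    25,312.50    18,264.8491    73,059.3963     365,296.9814
  Σ                 19,062.9811    74,612.3006     370,401.6523
P = 19,062.9811.
Convexity = Σ t(t+1)·PV / [P·(1+y)²] = 370,401.6523 / (19,062.9811 × 1.177225) = 16.50527.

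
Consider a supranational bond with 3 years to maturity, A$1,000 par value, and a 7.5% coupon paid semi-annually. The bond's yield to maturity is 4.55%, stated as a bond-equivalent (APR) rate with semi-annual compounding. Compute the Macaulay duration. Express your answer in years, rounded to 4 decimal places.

2.7532 years

Periodic yield y = 0.02275. Discount each cash flow and weight by its period:
  t   CF        PV=CF/(1+0.02275)^t    t·PV
  1        37.50        36.6659        36.6659
  2        37.50        35.8503        71.7005
  3        37.50        35.0528       105.1584
  4        37.50        34.2731       137.0924
  5        37.50        33.5107       167.5536
  6     1,037.50       906.5070     5,439.0422
  Σ                  1,081.8598     5,957.2130
Price P = Σ PV = 1,081.8598.
Macaulay duration = Σ(t·PV) / P = 5,957.2130 / 1,081.8598 = 5.50646 half-year periods.
In years: 5.50646 / 2 = 2.75323 years.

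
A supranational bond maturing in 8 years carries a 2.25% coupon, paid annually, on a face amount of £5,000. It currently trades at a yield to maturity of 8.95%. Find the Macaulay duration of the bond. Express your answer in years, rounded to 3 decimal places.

Periodic yield y = 0.0895. Discount each cash flow and weight by its year:
  t   CF        PV=CF/(1+0.0895)^t    t·PV
  1       112.50       103.2584       103.2584
  2       112.50        94.7759       189.5519
  3       112.50        86.9903       260.9709
  4       112.50        79.8442       319.3770
  5       112.50        73.2852       366.4261
  6       112.50        67.2650       403.5900
  7       112.50        61.7393       432.1753
  8     5,112.50     2,575.2266    20,601.8126
  Σ                  3,142.3849    22,677.1619
Price P = Σ PV = 3,142.3849.
Macaulay duration = Σ(t·PV) / P = 22,677.1619 / 3,142.3849 = 7.21654 years.

7.217 years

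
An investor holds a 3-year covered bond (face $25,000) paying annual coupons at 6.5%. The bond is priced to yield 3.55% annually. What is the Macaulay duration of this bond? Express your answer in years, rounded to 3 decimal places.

2.828 years

Periodic yield y = 0.0355. Discount each cash flow and weight by its year:
  t   CF        PV=CF/(1+0.0355)^t    t·PV
  1     1,625.00     1,569.2902     1,569.2902
  2     1,625.00     1,515.4903     3,030.9806
  3    26,625.00    23,979.4549    71,938.3647
  Σ                 27,064.2354    76,538.6355
Price P = Σ PV = 27,064.2354.
Macaulay duration = Σ(t·PV) / P = 76,538.6355 / 27,064.2354 = 2.82804 years.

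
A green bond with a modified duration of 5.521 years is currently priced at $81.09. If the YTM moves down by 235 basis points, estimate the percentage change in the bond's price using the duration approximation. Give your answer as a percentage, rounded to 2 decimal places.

Duration approximation: ΔP/P ≈ -D_mod · Δy = -5.521 × (-0.0235) = +0.1297435.
As a percentage: +12.97435%.

+12.97%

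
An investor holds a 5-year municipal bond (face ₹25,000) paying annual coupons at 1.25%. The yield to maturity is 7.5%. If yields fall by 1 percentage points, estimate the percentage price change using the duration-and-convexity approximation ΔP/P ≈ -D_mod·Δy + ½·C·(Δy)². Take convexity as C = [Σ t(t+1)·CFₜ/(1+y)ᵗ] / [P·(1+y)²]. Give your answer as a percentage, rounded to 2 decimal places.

With y = 0.075:
  t   CF        PV=CF/(1+0.075)^t    t·PV        t(t+1)·PV
  1       312.50       290.6977       290.6977         581.3953
  2       312.50       270.4164       540.8329       1,622.4986
  3       312.50       251.5502       754.6505       3,018.6021
  4       312.50       234.0002       936.0007       4,680.0033
  5    25,312.50    17,631.6404    88,158.2019     528,949.2114
  Σ                 18,678.3048    90,680.3837     538,851.7109
P = 18,678.3048; D_Mac = 4.85485 yrs; D_mod = 4.51614 yrs; C = 24.96404.
Duration effect: -4.51614 × (-0.01) = +0.045161
Convexity effect: 0.5 × 24.96404 × (-0.01)² = +0.0012482
ΔP/P ≈ +0.045161 + 0.0012482 = +0.046410 = +4.6410%.

+4.64%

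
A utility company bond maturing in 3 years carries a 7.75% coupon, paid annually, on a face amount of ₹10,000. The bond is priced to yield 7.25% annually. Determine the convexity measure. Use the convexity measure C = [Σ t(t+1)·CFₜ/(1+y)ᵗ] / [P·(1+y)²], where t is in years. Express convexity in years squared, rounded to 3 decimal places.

With y = 0.0725:
  t   CF        PV=CF/(1+0.0725)^t    t·PV        t(t+1)·PV
  1       775.00       722.6107       722.6107       1,445.2214
  2       775.00       673.7629     1,347.5258       4,042.5775
  3    10,775.00     8,734.2451    26,202.7354     104,810.9415
  Σ                 10,130.6188    28,272.8719     110,298.7404
P = 10,130.6188.
Convexity = Σ t(t+1)·PV / [P·(1+y)²] = 110,298.7404 / (10,130.6188 × 1.150256) = 9.46542.

9.465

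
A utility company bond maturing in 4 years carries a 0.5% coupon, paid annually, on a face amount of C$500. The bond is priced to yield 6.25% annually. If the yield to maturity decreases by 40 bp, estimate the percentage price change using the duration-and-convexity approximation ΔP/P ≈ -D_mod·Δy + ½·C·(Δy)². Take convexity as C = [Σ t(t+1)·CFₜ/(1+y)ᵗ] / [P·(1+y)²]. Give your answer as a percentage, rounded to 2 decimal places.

+1.51%

With y = 0.0625:
  t   CF        PV=CF/(1+0.0625)^t    t·PV        t(t+1)·PV
  1         2.50         2.3529         2.3529           4.7059
  2         2.50         2.2145         4.4291          13.2872
  3         2.50         2.0843         6.2528          25.0112
  4       502.50       394.2941     1,577.1765       7,885.8826
  Σ                    400.9459     1,590.2113       7,928.8869
P = 400.9459; D_Mac = 3.96615 yrs; D_mod = 3.73285 yrs; C = 17.51736.
Duration effect: -3.73285 × (-0.004) = +0.014931
Convexity effect: 0.5 × 17.51736 × (-0.004)² = +0.0001401
ΔP/P ≈ +0.014931 + 0.0001401 = +0.015072 = +1.5072%.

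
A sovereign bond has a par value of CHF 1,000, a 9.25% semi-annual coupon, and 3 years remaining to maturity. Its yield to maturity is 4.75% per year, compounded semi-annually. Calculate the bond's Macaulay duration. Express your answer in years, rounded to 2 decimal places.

2.71 years

Periodic yield y = 0.02375. Discount each cash flow and weight by its period:
  t   CF        PV=CF/(1+0.02375)^t    t·PV
  1        46.25        45.1770        45.1770
  2        46.25        44.1290        88.2580
  3        46.25        43.1052       129.3157
  4        46.25        42.1052       168.4209
  5        46.25        41.1284       205.6422
  6     1,046.25       908.8077     5,452.8460
  Σ                  1,124.4526     6,089.6598
Price P = Σ PV = 1,124.4526.
Macaulay duration = Σ(t·PV) / P = 6,089.6598 / 1,124.4526 = 5.41567 half-year periods.
In years: 5.41567 / 2 = 2.70783 years.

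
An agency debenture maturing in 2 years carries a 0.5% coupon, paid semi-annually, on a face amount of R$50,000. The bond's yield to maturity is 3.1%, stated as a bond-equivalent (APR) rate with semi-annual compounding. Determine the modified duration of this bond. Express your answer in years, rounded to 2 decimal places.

Periodic yield y = 0.0155. First find Macaulay duration:
  t   CF        PV=CF/(1+0.0155)^t    t·PV
  1       125.00       123.0921       123.0921
  2       125.00       121.2133       242.4265
  3       125.00       119.3631       358.0894
  4    50,125.00    47,134.0409   188,536.1637
  Σ                 47,497.7094   189,259.7718
P = 47,497.7094; Macaulay duration = 189,259.7718 / 47,497.7094 = 3.98461 half-year periods = 1.99230 years.
Modified duration = D_Mac / (1 + y) = 1.99230 / 1.0155 = 1.96189 years.

1.96 years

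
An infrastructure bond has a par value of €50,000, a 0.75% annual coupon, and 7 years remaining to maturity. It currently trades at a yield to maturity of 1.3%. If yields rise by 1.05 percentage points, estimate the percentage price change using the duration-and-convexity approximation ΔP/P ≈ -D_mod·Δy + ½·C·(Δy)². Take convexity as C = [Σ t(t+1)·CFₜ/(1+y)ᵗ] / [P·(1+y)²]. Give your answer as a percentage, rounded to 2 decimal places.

With y = 0.013:
  t   CF        PV=CF/(1+0.013)^t    t·PV        t(t+1)·PV
  1       375.00       370.1876       370.1876         740.3751
  2       375.00       365.4369       730.8738       2,192.6213
  3       375.00       360.7472     1,082.2415       4,328.9660
  4       375.00       356.1176     1,424.4706       7,122.3528
  5       375.00       351.5475     1,757.7376      10,546.4257
  6       375.00       347.0361     2,082.2163      14,575.5142
  7    50,375.00    46,020.2466   322,141.7263   2,577,133.8103
  Σ                 48,171.3194   329,589.4536   2,616,640.0654
P = 48,171.3194; D_Mac = 6.84203 yrs; D_mod = 6.75422 yrs; C = 52.93422.
Duration effect: -6.75422 × (+0.0105) = -0.070919
Convexity effect: 0.5 × 52.93422 × (0.0105)² = +0.0029180
ΔP/P ≈ -0.070919 + 0.0029180 = -0.068001 = -6.8001%.

-6.80%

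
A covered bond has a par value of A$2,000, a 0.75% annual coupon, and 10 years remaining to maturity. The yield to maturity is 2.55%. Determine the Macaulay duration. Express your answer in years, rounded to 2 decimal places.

9.63 years

Periodic yield y = 0.0255. Discount each cash flow and weight by its year:
  t   CF        PV=CF/(1+0.0255)^t    t·PV
  1        15.00        14.6270        14.6270
  2        15.00        14.2633        28.5266
  3        15.00        13.9086        41.7259
  4        15.00        13.5628        54.2511
  5        15.00        13.2255        66.1276
  6        15.00        12.8967        77.3800
  7        15.00        12.5760        88.0318
  8        15.00        12.2633        98.1061
  9        15.00        11.9583       107.6249
  10    2,015.00     1,566.4567    15,664.5673
  Σ                  1,685.7382    16,240.9683
Price P = Σ PV = 1,685.7382.
Macaulay duration = Σ(t·PV) / P = 16,240.9683 / 1,685.7382 = 9.63434 years.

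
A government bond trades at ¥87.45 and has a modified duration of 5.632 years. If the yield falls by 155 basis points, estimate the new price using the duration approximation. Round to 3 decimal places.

¥95.084

Duration approximation: ΔP/P ≈ -D_mod · Δy = -5.632 × (-0.0155) = +0.087296.
New price ≈ 87.45 × (1 + 0.087296) = 95.0840352.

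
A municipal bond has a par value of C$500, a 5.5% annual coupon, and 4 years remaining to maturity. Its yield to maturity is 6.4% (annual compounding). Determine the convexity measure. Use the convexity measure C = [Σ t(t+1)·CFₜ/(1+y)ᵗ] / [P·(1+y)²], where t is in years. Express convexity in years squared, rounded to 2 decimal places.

15.87

With y = 0.064:
  t   CF        PV=CF/(1+0.064)^t    t·PV        t(t+1)·PV
  1        27.50        25.8459        25.8459          51.6917
  2        27.50        24.2912        48.5825         145.7474
  3        27.50        22.8301        68.4903         273.9612
  4       527.50       411.5816     1,646.3264       8,231.6320
  Σ                    484.5488     1,789.2450       8,703.0323
P = 484.5488.
Convexity = Σ t(t+1)·PV / [P·(1+y)²] = 8,703.0323 / (484.5488 × 1.132096) = 15.86536.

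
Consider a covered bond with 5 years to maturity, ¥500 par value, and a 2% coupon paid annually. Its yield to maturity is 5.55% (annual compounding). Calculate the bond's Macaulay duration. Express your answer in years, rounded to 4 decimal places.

Periodic yield y = 0.0555. Discount each cash flow and weight by its year:
  t   CF        PV=CF/(1+0.0555)^t    t·PV
  1        10.00         9.4742         9.4742
  2        10.00         8.9760        17.9520
  3        10.00         8.5040        25.5121
  4        10.00         8.0569        32.2275
  5       510.00       389.2951     1,946.4757
  Σ                    424.3063     2,031.6416
Price P = Σ PV = 424.3063.
Macaulay duration = Σ(t·PV) / P = 2,031.6416 / 424.3063 = 4.78815 years.

4.7881 years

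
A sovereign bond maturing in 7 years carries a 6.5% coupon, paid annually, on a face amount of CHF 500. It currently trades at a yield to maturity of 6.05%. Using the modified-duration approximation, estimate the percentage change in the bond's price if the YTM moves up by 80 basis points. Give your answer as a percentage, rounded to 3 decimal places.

-4.418%

Periodic yield y = 0.0605. Modified duration first:
  t   CF        PV=CF/(1+0.0605)^t    t·PV
  1        32.50        30.6459        30.6459
  2        32.50        28.8976        57.7952
  3        32.50        27.2490        81.7471
  4        32.50        25.6945       102.7781
  5        32.50        24.2287       121.1435
  6        32.50        22.8465       137.0789
  7       532.50       352.9758     2,470.8304
  Σ                    512.5381     3,002.0192
P = 512.5381; D_Mac = 5.85716 yrs; D_mod = 5.85716/(1+0.0605) = 5.52302 yrs.
ΔP/P ≈ -D_mod · Δy = -5.52302 × (+0.008) = -0.044184 = -4.4184%.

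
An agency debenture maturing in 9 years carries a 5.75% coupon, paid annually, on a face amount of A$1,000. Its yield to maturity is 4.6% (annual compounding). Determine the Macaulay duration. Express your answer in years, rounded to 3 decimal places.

7.349 years

Periodic yield y = 0.046. Discount each cash flow and weight by its year:
  t   CF        PV=CF/(1+0.046)^t    t·PV
  1        57.50        54.9713        54.9713
  2        57.50        52.5538       105.1077
  3        57.50        50.2427       150.7280
  4        57.50        48.0332       192.1326
  5        57.50        45.9208       229.6040
  6        57.50        43.9013       263.4080
  7        57.50        41.9707       293.7948
  8        57.50        40.1249       320.9995
  9     1,057.50       705.4971     6,349.4736
  Σ                  1,083.2158     7,960.2196
Price P = Σ PV = 1,083.2158.
Macaulay duration = Σ(t·PV) / P = 7,960.2196 / 1,083.2158 = 7.34869 years.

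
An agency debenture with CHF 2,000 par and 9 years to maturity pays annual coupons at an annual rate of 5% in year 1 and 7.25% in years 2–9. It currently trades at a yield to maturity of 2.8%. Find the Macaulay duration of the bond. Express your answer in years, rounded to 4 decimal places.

7.3365 years

Periodic yield y = 0.028. Discount each cash flow and weight by its year:
  t   CF        PV=CF/(1+0.028)^t    t·PV
  1       100.00        97.2763        97.2763
  2       145.00       137.2087       274.4175
  3       145.00       133.4715       400.4146
  4       145.00       129.8361       519.3445
  5       145.00       126.2997       631.4987
  6       145.00       122.8597       737.1580
  7       145.00       119.5133       836.5930
  8       145.00       116.2581       930.0645
  9     2,145.00     1,672.9743    15,056.7685
  Σ                  2,655.6977    19,483.5355
Price P = Σ PV = 2,655.6977.
Macaulay duration = Σ(t·PV) / P = 19,483.5355 / 2,655.6977 = 7.33650 years.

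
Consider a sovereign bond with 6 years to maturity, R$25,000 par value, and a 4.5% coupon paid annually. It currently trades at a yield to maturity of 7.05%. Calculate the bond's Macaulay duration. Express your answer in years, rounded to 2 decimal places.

Periodic yield y = 0.0705. Discount each cash flow and weight by its year:
  t   CF        PV=CF/(1+0.0705)^t    t·PV
  1     1,125.00     1,050.9108     1,050.9108
  2     1,125.00       981.7009     1,963.4018
  3     1,125.00       917.0489     2,751.1468
  4     1,125.00       856.6548     3,426.6191
  5     1,125.00       800.2380     4,001.1899
  6    26,125.00    17,359.4623   104,156.7739
  Σ                 21,966.0157   117,350.0422
Price P = Σ PV = 21,966.0157.
Macaulay duration = Σ(t·PV) / P = 117,350.0422 / 21,966.0157 = 5.34235 years.

5.34 years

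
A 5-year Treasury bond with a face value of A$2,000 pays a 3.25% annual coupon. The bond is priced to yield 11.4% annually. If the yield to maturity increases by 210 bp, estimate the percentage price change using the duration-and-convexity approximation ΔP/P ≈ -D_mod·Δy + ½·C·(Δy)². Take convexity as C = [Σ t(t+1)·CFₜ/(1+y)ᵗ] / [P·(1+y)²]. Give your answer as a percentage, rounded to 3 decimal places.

With y = 0.114:
  t   CF        PV=CF/(1+0.114)^t    t·PV        t(t+1)·PV
  1        65.00        58.3483        58.3483         116.6966
  2        65.00        52.3773       104.7546         314.2637
  3        65.00        47.0173       141.0519         564.2077
  4        65.00        42.2058       168.8234         844.1169
  5     2,065.00     1,203.6330     6,018.1652      36,108.9913
  Σ                  1,403.5818     6,491.1434      37,948.2762
P = 1,403.5818; D_Mac = 4.62470 yrs; D_mod = 4.15144 yrs; C = 21.78632.
Duration effect: -4.15144 × (+0.021) = -0.087180
Convexity effect: 0.5 × 21.78632 × (0.021)² = +0.0048039
ΔP/P ≈ -0.087180 + 0.0048039 = -0.082376 = -8.2376%.

-8.238%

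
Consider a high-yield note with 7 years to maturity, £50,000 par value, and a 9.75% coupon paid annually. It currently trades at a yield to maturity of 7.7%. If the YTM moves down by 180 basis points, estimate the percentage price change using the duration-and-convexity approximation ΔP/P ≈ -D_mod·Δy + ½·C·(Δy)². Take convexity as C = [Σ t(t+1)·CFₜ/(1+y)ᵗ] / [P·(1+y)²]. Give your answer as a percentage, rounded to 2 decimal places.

With y = 0.077:
  t   CF        PV=CF/(1+0.077)^t    t·PV        t(t+1)·PV
  1     4,875.00     4,526.4624     4,526.4624       9,052.9248
  2     4,875.00     4,202.8434     8,405.6869      25,217.0607
  3     4,875.00     3,902.3616    11,707.0848      46,828.3393
  4     4,875.00     3,623.3627    14,493.4507      72,467.2536
  5     4,875.00     3,364.3108    16,821.5538     100,929.3226
  6     4,875.00     3,123.7797    18,742.6783     131,198.7480
  7    54,875.00    32,648.6035   228,540.2248   1,828,321.7982
  Σ                 55,391.7241   303,237.1416   2,214,015.4471
P = 55,391.7241; D_Mac = 5.47441 yrs; D_mod = 5.08302 yrs; C = 34.45913.
Duration effect: -5.08302 × (-0.018) = +0.091494
Convexity effect: 0.5 × 34.45913 × (-0.018)² = +0.0055824
ΔP/P ≈ +0.091494 + 0.0055824 = +0.097077 = +9.7077%.

+9.71%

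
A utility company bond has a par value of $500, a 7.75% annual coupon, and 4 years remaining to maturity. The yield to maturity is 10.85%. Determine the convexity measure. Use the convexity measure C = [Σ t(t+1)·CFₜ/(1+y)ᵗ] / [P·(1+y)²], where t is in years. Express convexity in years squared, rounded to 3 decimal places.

13.938

With y = 0.1085:
  t   CF        PV=CF/(1+0.1085)^t    t·PV        t(t+1)·PV
  1        38.75        34.9571        34.9571          69.9143
  2        38.75        31.5355        63.0711         189.2133
  3        38.75        28.4488        85.3465         341.3861
  4       538.75       356.8161     1,427.2646       7,136.3228
  Σ                    451.7577     1,610.6393       7,736.8365
P = 451.7577.
Convexity = Σ t(t+1)·PV / [P·(1+y)²] = 7,736.8365 / (451.7577 × 1.228772) = 13.93755.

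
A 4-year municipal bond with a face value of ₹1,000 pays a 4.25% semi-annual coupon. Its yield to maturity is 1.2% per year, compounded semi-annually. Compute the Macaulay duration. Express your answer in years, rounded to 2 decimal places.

3.74 years

Periodic yield y = 0.006. Discount each cash flow and weight by its period:
  t   CF        PV=CF/(1+0.006)^t    t·PV
  1        21.25        21.1233        21.1233
  2        21.25        20.9973        41.9946
  3        21.25        20.8720        62.6161
  4        21.25        20.7476        82.9902
  5        21.25        20.6238       103.1191
  6        21.25        20.5008       123.0049
  7        21.25        20.3785       142.6498
  8     1,021.25       973.5275     7,788.2200
  Σ                  1,118.7708     8,365.7179
Price P = Σ PV = 1,118.7708.
Macaulay duration = Σ(t·PV) / P = 8,365.7179 / 1,118.7708 = 7.47760 half-year periods.
In years: 7.47760 / 2 = 3.73880 years.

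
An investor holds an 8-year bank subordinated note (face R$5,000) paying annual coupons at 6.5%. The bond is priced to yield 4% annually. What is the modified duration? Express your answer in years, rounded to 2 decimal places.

Periodic yield y = 0.04. First find Macaulay duration:
  t   CF        PV=CF/(1+0.04)^t    t·PV
  1       325.00       312.5000       312.5000
  2       325.00       300.4808       600.9615
  3       325.00       288.9238       866.7714
  4       325.00       277.8114     1,111.2454
  5       325.00       267.1263     1,335.6315
  6       325.00       256.8522     1,541.1133
  7       325.00       246.9733     1,728.8130
  8     5,325.00     3,890.9253    31,127.4027
  Σ                  5,841.5931    38,624.4391
P = 5,841.5931; Macaulay duration = 38,624.4391 / 5,841.5931 = 6.61197 years.
Modified duration = D_Mac / (1 + y) = 6.61197 / 1.04 = 6.35766 years.

6.36 years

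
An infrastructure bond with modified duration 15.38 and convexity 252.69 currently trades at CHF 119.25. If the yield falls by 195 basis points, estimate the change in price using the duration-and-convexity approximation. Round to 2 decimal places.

+CHF 41.49

Duration effect: -D_mod·Δy = -15.38 × (-0.0195) = +0.299910
Convexity effect: ½·C·(Δy)² = 0.5 × 252.69 × (-0.0195)² = +0.04804268625
ΔP/P ≈ +0.299910 + 0.04804268625 = +0.34795268625
ΔP ≈ 119.25 × (+0.34795268625) = +41.4933578353125.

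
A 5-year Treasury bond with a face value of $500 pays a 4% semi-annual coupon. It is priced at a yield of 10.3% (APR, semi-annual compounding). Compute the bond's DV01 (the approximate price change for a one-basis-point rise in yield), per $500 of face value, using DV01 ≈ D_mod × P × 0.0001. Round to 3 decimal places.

Periodic yield y = 0.0515.
  t   CF        PV=CF/(1+0.0515)^t    t·PV
  1        10.00         9.5102         9.5102
  2        10.00         9.0444        18.0889
  3        10.00         8.6015        25.8044
  4        10.00         8.1802        32.7207
  5        10.00         7.7795        38.8977
  6        10.00         7.3985        44.3911
  7        10.00         7.0361        49.2530
  8        10.00         6.6915        53.5323
  9        10.00         6.3638        57.2742
  10      510.00       308.6579     3,086.5791
  Σ                    379.2637     3,416.0515
P = 379.2637; D_Mac = 9.00706 half-year periods = 4.50353 yrs; D_mod = 4.28296 yrs.
DV01 ≈ 4.28296 × 379.2637 × 0.0001 = 0.162437.

$0.162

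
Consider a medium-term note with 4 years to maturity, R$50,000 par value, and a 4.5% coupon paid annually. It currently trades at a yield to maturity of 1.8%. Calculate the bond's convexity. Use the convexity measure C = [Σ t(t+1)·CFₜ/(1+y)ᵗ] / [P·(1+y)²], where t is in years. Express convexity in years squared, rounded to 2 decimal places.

With y = 0.018:
  t   CF        PV=CF/(1+0.018)^t    t·PV        t(t+1)·PV
  1     2,250.00     2,210.2161     2,210.2161       4,420.4322
  2     2,250.00     2,171.1357     4,342.2713      13,026.8140
  3     2,250.00     2,132.7462     6,398.2387      25,592.9548
  4    52,250.00    48,651.3822   194,605.5286     973,027.6430
  Σ                 55,165.4802   207,556.2548   1,016,067.8441
P = 55,165.4802.
Convexity = Σ t(t+1)·PV / [P·(1+y)²] = 1,016,067.8441 / (55,165.4802 × 1.036324) = 17.77296.

17.77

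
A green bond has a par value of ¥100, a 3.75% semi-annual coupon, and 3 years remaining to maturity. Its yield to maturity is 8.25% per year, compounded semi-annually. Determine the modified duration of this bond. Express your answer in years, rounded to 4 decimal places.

2.7417 years

Periodic yield y = 0.04125. First find Macaulay duration:
  t   CF        PV=CF/(1+0.04125)^t    t·PV
  1        1.875         1.8007         1.8007
  2        1.875         1.7294         3.4588
  3        1.875         1.6609         4.9826
  4        1.875         1.5951         6.3803
  5        1.875         1.5319         7.6594
  6      101.875        79.9351       479.6106
  Σ                     88.2530       503.8924
P = 88.2530; Macaulay duration = 503.8924 / 88.2530 = 5.70963 half-year periods = 2.85482 years.
Modified duration = D_Mac / (1 + y) = 2.85482 / 1.04125 = 2.74172 years.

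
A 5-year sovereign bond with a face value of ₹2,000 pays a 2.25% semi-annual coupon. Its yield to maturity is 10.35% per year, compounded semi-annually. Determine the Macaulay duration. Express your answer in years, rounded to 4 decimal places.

Periodic yield y = 0.05175. Discount each cash flow and weight by its period:
  t   CF        PV=CF/(1+0.05175)^t    t·PV
  1        22.50        21.3929        21.3929
  2        22.50        20.3403        40.6806
  3        22.50        19.3395        58.0185
  4        22.50        18.3879        73.5517
  5        22.50        17.4832        87.4158
  6        22.50        16.6229        99.7375
  7        22.50        15.8050       110.6351
  8        22.50        15.0273       120.2188
  9        22.50        14.2879       128.5915
  10    2,022.50     1,221.1340    12,211.3400
  Σ                  1,379.8210    12,951.5824
Price P = Σ PV = 1,379.8210.
Macaulay duration = Σ(t·PV) / P = 12,951.5824 / 1,379.8210 = 9.38642 half-year periods.
In years: 9.38642 / 2 = 4.69321 years.

4.6932 years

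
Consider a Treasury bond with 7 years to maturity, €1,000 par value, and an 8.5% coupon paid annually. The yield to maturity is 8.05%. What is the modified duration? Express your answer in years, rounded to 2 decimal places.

Periodic yield y = 0.0805. First find Macaulay duration:
  t   CF        PV=CF/(1+0.0805)^t    t·PV
  1        85.00        78.6673        78.6673
  2        85.00        72.8064       145.6127
  3        85.00        67.3821       202.1463
  4        85.00        62.3620       249.4479
  5        85.00        57.7158       288.5792
  6        85.00        53.4159       320.4952
  7     1,085.00       631.0392     4,417.2744
  Σ                  1,023.3887     5,702.2231
P = 1,023.3887; Macaulay duration = 5,702.2231 / 1,023.3887 = 5.57190 years.
Modified duration = D_Mac / (1 + y) = 5.57190 / 1.0805 = 5.15678 years.

5.16 years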